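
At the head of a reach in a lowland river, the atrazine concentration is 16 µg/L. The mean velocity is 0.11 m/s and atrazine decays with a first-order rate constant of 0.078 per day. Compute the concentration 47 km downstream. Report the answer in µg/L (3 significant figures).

Travel time t = 47 km / 0.11 m/s = 4.7e+04/0.11 = 4.273e+05 s = 4.945 d.
First-order decay: C = 16·exp(−0.078·4.945) = 16·0.68 = 10.88 µg/L.

10.9 µg/L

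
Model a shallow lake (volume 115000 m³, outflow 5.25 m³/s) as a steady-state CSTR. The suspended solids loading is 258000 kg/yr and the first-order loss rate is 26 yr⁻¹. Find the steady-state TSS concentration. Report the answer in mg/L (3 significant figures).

1.53 mg/L

Outflow Q = 5.25 m³/s × 3.156e+07 s/yr = 1.657e+08 m³/yr.
Steady-state CSTR mass balance: W = Q·C + k·V·C, so C = W/(Q + kV).
Q + kV = 1.657e+08 + 26·115000 = 1.687e+08 m³/yr.
C = 258000/1.687e+08 = 0.00153 kg/m³ = 1.53 mg/L.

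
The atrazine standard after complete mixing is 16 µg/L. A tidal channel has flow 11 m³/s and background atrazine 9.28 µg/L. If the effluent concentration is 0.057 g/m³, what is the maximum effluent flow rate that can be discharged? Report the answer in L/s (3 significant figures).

9.28 µg/L = 0.00928 mg/L.
16 µg/L = 0.016 mg/L.
Mass balance at complete mixing: C_std·(Q_w + Q_r) = Q_w·C_e + Q_r·C_b.
Rearranging, Q_w = Q_r·(C_std − C_b)/(C_e − C_std) = 11·(0.016 − 0.00928) / (0.057 − 0.016) = 1.803 m³/s.
= 1803 L/s.

1800 L/s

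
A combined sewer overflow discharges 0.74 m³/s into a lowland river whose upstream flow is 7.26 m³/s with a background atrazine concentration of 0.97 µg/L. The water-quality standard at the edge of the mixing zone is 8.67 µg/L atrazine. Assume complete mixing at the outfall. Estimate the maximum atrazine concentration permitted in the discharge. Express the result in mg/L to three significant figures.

0.97 µg/L = 0.00097 mg/L.
8.67 µg/L = 0.00867 mg/L.
Mass balance: 0.00867·8 = 0.74·Cₑ + 7.26·0.00097.
Cₑ = (0.06936 − 0.007042) / 0.74 = 0.08421 mg/L.

0.0842 mg/L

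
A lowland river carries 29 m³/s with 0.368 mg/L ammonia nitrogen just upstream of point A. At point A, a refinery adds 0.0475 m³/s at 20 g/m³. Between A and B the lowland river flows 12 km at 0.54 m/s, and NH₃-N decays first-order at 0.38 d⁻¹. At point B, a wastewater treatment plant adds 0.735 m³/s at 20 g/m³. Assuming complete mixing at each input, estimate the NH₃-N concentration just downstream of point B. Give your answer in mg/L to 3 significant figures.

After input A: C = (29·0.368 + 0.0475·20) / 29.05 = 0.4001 mg/L.
Over the 12 km reach to input B (t = 2.222e+04 s = 0.2572 d), decay gives C = 0.4001·exp(−0.38·0.2572) = 0.3628 mg/L.
After input B: C = (29.05·0.3628 + 0.735·20) / 29.78 = 0.8475 mg/L.

0.847 mg/L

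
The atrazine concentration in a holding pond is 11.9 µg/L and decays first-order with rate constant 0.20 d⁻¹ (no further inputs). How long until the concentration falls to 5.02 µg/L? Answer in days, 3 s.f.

4.32 d

t = ln(C₀/C)/k = ln(11.9/5.02)/0.20 = 0.8631/0.20 = 4.316 d.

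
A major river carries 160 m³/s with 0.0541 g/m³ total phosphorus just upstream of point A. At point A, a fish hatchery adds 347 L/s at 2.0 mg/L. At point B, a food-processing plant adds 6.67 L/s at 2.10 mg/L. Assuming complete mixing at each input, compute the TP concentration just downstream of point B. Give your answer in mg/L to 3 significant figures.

347 L/s = 0.347 m³/s.
After input A: C = (160·0.0541 + 0.347·2) / 160.3 = 0.05831 mg/L.
6.67 L/s = 0.00667 m³/s.
After input B: C = (160.3·0.05831 + 0.00667·2.1) / 160.4 = 0.0584 mg/L.

0.0584 mg/L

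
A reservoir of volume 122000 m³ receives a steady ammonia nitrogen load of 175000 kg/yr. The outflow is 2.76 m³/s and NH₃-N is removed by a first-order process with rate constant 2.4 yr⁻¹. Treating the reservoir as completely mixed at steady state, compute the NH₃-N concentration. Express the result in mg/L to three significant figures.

2.00 mg/L

Outflow Q = 2.76 m³/s × 3.156e+07 s/yr = 8.71e+07 m³/yr.
Steady-state CSTR mass balance: W = Q·C + k·V·C, so C = W/(Q + kV).
Q + kV = 8.71e+07 + 2.4·122000 = 8.739e+07 m³/yr.
C = 175000/8.739e+07 = 0.002002 kg/m³ = 2.002 mg/L.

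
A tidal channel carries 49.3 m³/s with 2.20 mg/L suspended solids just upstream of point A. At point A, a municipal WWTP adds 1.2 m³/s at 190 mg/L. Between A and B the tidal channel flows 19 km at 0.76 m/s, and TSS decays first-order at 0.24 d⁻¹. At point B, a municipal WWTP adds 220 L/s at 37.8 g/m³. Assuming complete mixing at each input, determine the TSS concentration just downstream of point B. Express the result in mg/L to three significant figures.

6.35 mg/L

After input A: C = (49.3·2.2 + 1.2·190) / 50.5 = 6.663 mg/L.
Over the 19 km reach to input B (t = 2.5e+04 s = 0.2894 d), decay gives C = 6.663·exp(−0.24·0.2894) = 6.216 mg/L.
220 L/s = 0.22 m³/s.
After input B: C = (50.5·6.216 + 0.22·37.8) / 50.72 = 6.353 mg/L.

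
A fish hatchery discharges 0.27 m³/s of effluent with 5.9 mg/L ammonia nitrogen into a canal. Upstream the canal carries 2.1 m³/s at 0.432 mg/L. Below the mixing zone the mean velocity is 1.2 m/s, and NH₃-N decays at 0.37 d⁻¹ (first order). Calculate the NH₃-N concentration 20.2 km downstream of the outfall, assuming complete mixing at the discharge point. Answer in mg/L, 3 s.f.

After complete mixing, C₀ = (0.27·5.9 + 2.1·0.432) / 2.37 = 1.055 mg/L.
Travel time t = 2.02e+04 m / 1.2 m/s = 1.683e+04 s = 0.1948 d.
C = 1.055·exp(−0.37·0.1948) = 1.055·0.9304 = 0.9816 mg/L.

0.982 mg/L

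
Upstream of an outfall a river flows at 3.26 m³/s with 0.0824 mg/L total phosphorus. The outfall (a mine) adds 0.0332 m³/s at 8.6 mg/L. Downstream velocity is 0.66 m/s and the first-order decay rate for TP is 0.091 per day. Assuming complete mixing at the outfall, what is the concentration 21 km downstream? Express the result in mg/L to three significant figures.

After complete mixing, C₀ = (0.0332·8.6 + 3.26·0.0824) / 3.293 = 0.1683 mg/L.
Travel time t = 2.1e+04 m / 0.66 m/s = 3.182e+04 s = 0.3683 d.
C = 0.1683·exp(−0.091·0.3683) = 0.1683·0.967 = 0.1627 mg/L.

0.163 mg/L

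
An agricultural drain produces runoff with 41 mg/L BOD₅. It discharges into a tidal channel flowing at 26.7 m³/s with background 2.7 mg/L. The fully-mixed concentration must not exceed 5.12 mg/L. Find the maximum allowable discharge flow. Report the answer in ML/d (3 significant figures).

156 ML/d

Mass balance at complete mixing: C_std·(Q_w + Q_r) = Q_w·C_e + Q_r·C_b.
Rearranging, Q_w = Q_r·(C_std − C_b)/(C_e − C_std) = 26.7·(5.12 − 2.7) / (41 − 5.12) = 1.801 m³/s.
= 155.6 ML/d.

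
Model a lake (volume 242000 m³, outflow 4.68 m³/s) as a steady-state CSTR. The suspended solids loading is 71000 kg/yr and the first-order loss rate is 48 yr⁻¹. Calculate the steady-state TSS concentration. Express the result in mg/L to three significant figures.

0.446 mg/L

Outflow Q = 4.68 m³/s × 3.156e+07 s/yr = 1.477e+08 m³/yr.
Steady-state CSTR mass balance: W = Q·C + k·V·C, so C = W/(Q + kV).
Q + kV = 1.477e+08 + 48·242000 = 1.593e+08 m³/yr.
C = 71000/1.593e+08 = 0.0004457 kg/m³ = 0.4457 mg/L.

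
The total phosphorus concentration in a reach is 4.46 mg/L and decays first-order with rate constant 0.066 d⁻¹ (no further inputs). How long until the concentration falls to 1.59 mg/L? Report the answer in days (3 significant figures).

t = ln(C₀/C)/k = ln(4.46/1.59)/0.066 = 1.031/0.066 = 15.63 d.

15.6 d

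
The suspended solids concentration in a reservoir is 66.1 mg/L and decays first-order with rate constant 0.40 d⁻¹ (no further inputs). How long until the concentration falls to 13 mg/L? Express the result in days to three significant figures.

4.07 d

t = ln(C₀/C)/k = ln(66.1/13)/0.40 = 1.626/0.40 = 4.066 d.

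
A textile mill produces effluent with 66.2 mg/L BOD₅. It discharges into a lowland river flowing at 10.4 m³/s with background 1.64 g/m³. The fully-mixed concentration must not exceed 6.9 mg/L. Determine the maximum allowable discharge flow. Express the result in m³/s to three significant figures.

0.922 m³/s

Mass balance at complete mixing: C_std·(Q_w + Q_r) = Q_w·C_e + Q_r·C_b.
Rearranging, Q_w = Q_r·(C_std − C_b)/(C_e − C_std) = 10.4·(6.9 − 1.64) / (66.2 − 6.9) = 0.9225 m³/s.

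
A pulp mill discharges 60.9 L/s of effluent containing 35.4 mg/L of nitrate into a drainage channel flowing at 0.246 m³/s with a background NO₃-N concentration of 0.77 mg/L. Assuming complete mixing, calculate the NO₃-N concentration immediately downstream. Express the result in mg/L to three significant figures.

7.64 mg/L

60.9 L/s = 0.0609 m³/s.
Conservation of mass across the mixing zone: C = (0.0609·35.4 + 0.246·0.77) / (0.0609 + 0.246) = 2.345/0.3069 = 7.642 mg/L.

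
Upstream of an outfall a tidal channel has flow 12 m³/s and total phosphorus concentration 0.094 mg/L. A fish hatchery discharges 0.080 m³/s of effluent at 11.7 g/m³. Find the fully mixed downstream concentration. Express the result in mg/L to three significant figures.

Flow-weighted mixing gives C = (0.08·11.7 + 12·0.094) / (0.08 + 12) = 2.064/12.08 = 0.1709 mg/L.

0.171 mg/L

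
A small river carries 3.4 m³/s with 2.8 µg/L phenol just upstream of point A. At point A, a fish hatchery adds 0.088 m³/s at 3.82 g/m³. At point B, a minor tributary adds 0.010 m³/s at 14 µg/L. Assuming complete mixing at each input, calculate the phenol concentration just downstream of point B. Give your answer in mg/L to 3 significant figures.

0.0989 mg/L

2.8 µg/L = 0.0028 mg/L.
After input A: C = (3.4·0.0028 + 0.088·3.82) / 3.488 = 0.09911 mg/L.
14 µg/L = 0.014 mg/L.
After input B: C = (3.488·0.09911 + 0.01·0.014) / 3.498 = 0.09886 mg/L.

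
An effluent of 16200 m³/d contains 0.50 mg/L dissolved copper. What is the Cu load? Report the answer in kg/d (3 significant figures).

16200 m³/d = 0.1875 m³/s.
Mass flux = Q·C = 0.1875 m³/s × 0.5 g/m³ = 0.09375 g/s.
= 0.09375 g/s × 86.4 = 8.1 kg/d.

8.10 kg/d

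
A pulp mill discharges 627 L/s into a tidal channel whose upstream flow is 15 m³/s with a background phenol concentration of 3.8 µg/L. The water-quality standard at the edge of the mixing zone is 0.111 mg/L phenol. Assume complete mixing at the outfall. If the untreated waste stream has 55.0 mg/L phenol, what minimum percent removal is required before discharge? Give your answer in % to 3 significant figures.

95.1 %

627 L/s = 0.627 m³/s.
3.8 µg/L = 0.0038 mg/L.
Mass balance: 0.111·15.63 = 0.627·Cₑ + 15·0.0038.
Cₑ = (1.735 − 0.057) / 0.627 = 2.676 mg/L.
Required removal = 1 − 2.676/55.0 = 95.14 %.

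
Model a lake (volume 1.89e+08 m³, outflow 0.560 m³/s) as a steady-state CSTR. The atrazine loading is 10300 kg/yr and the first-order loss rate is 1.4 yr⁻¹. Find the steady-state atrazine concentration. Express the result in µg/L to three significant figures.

Outflow Q = 0.560 m³/s × 3.156e+07 s/yr = 1.767e+07 m³/yr.
Steady-state CSTR mass balance: W = Q·C + k·V·C, so C = W/(Q + kV).
Q + kV = 1.767e+07 + 1.4·1.89e+08 = 2.823e+08 m³/yr.
C = 10300/2.823e+08 = 3.649e-05 kg/m³ = 0.03649 mg/L = 36.49 µg/L.

36.5 µg/L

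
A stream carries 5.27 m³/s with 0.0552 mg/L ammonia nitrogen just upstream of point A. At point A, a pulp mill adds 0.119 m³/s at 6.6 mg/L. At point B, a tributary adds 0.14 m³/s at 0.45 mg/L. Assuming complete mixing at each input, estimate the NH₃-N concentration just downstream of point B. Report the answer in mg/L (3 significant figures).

0.206 mg/L

After input A: C = (5.27·0.0552 + 0.119·6.6) / 5.389 = 0.1997 mg/L.
After input B: C = (5.389·0.1997 + 0.14·0.45) / 5.529 = 0.2061 mg/L.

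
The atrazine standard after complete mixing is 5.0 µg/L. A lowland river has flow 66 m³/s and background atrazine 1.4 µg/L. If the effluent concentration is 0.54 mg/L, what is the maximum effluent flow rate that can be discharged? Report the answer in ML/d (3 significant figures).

1.4 µg/L = 0.0014 mg/L.
5.0 µg/L = 0.005 mg/L.
Mass balance at complete mixing: C_std·(Q_w + Q_r) = Q_w·C_e + Q_r·C_b.
Rearranging, Q_w = Q_r·(C_std − C_b)/(C_e − C_std) = 66·(0.005 − 0.0014) / (0.54 − 0.005) = 0.4441 m³/s.
= 38.37 ML/d.

38.4 ML/d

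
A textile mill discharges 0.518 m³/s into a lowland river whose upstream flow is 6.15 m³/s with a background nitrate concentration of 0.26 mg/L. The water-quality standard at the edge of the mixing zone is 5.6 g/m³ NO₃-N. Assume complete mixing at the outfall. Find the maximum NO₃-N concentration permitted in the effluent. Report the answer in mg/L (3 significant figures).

Mass balance: 5.6·6.668 = 0.518·Cₑ + 6.15·0.26.
Cₑ = (37.34 − 1.599) / 0.518 = 69 mg/L.

69.0 mg/L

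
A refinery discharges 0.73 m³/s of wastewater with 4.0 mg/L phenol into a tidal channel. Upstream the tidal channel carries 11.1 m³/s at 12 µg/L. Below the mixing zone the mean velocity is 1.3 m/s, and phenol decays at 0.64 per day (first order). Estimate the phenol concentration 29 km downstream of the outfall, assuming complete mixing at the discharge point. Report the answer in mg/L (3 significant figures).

12 µg/L = 0.012 mg/L.
After complete mixing, C₀ = (0.73·4 + 11.1·0.012) / 11.83 = 0.2581 mg/L.
Travel time t = 2.9e+04 m / 1.3 m/s = 2.231e+04 s = 0.2582 d.
C = 0.2581·exp(−0.64·0.2582) = 0.2581·0.8477 = 0.2188 mg/L.

0.219 mg/L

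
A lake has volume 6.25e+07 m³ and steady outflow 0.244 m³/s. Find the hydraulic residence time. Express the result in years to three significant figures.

Q = 0.244 m³/s × 3.156e+07 s/yr = 7.7e+06 m³/yr.
Hydraulic residence time τ = V/Q = 6.25e+07/7.7e+06 = 8.117 yr.

8.12 yr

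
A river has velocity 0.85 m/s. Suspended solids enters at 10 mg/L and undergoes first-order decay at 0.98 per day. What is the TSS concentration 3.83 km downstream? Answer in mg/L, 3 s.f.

Travel time t = 3.83 km / 0.85 m/s = 3830/0.85 = 4506 s = 0.05215 d.
First-order decay: C = 10·exp(−0.98·0.05215) = 10·0.9502 = 9.502 mg/L.

9.50 mg/L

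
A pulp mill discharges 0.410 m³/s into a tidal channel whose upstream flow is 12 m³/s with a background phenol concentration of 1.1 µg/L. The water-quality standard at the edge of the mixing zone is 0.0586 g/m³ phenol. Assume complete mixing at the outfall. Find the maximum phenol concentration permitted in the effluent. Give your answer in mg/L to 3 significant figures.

1.74 mg/L

1.1 µg/L = 0.0011 mg/L.
Mass balance: 0.0586·12.41 = 0.41·Cₑ + 12·0.0011.
Cₑ = (0.7272 − 0.0132) / 0.41 = 1.742 mg/L.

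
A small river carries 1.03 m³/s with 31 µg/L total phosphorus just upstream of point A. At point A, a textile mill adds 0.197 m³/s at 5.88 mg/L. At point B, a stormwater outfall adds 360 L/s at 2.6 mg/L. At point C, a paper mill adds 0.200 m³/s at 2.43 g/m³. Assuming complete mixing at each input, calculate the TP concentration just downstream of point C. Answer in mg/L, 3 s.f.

1.46 mg/L

31 µg/L = 0.031 mg/L.
After input A: C = (1.03·0.031 + 0.197·5.88) / 1.227 = 0.9701 mg/L.
360 L/s = 0.36 m³/s.
After input B: C = (1.227·0.9701 + 0.36·2.6) / 1.587 = 1.34 mg/L.
After input C: C = (1.587·1.34 + 0.2·2.43) / 1.787 = 1.462 mg/L.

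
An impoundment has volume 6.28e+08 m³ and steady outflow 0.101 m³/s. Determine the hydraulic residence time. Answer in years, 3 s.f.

Q = 0.101 m³/s × 3.156e+07 s/yr = 3.187e+06 m³/yr.
Hydraulic residence time τ = V/Q = 6.28e+08/3.187e+06 = 197 yr.

197 yr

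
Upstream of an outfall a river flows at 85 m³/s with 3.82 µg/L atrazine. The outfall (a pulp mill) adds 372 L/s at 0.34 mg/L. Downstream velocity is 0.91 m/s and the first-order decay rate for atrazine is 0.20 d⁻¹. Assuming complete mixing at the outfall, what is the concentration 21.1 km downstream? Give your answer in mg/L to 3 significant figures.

372 L/s = 0.372 m³/s.
3.82 µg/L = 0.00382 mg/L.
After complete mixing, C₀ = (0.372·0.34 + 85·0.00382) / 85.37 = 0.005285 mg/L.
Travel time t = 2.11e+04 m / 0.91 m/s = 2.319e+04 s = 0.2684 d.
C = 0.005285·exp(−0.20·0.2684) = 0.005285·0.9477 = 0.005009 mg/L.

0.00501 mg/L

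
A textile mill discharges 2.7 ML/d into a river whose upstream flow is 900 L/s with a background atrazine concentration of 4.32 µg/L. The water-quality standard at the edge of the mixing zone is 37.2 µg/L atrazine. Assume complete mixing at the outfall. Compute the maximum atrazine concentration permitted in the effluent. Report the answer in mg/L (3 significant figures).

2.7 ML/d = 0.03125 m³/s.
900 L/s = 0.9 m³/s.
4.32 µg/L = 0.00432 mg/L.
37.2 µg/L = 0.0372 mg/L.
Mass balance: 0.0372·0.9313 = 0.03125·Cₑ + 0.9·0.00432.
Cₑ = (0.03464 − 0.003888) / 0.03125 = 0.9841 mg/L.

0.984 mg/L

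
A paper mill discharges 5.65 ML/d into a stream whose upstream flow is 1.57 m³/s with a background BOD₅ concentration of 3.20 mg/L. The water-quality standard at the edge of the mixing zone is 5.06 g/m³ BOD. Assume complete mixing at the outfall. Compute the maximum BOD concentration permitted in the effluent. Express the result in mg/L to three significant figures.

5.65 ML/d = 0.06539 m³/s.
Mass balance: 5.06·1.635 = 0.06539·Cₑ + 1.57·3.2.
Cₑ = (8.275 − 5.024) / 0.06539 = 49.72 mg/L.

49.7 mg/L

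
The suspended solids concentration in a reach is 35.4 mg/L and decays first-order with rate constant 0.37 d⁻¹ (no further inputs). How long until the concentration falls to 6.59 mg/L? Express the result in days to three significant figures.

4.54 d

t = ln(C₀/C)/k = ln(35.4/6.59)/0.37 = 1.681/0.37 = 4.544 d.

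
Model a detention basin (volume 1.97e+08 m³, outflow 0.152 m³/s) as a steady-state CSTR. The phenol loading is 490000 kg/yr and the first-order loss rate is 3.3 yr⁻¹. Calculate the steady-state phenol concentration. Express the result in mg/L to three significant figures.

0.748 mg/L

Outflow Q = 0.152 m³/s × 3.156e+07 s/yr = 4.797e+06 m³/yr.
Steady-state CSTR mass balance: W = Q·C + k·V·C, so C = W/(Q + kV).
Q + kV = 4.797e+06 + 3.3·1.97e+08 = 6.549e+08 m³/yr.
C = 490000/6.549e+08 = 0.0007482 kg/m³ = 0.7482 mg/L.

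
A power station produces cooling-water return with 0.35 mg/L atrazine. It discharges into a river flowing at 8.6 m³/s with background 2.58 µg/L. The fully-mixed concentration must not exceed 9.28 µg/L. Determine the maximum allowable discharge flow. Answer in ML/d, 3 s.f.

14.6 ML/d

2.58 µg/L = 0.00258 mg/L.
9.28 µg/L = 0.00928 mg/L.
Mass balance at complete mixing: C_std·(Q_w + Q_r) = Q_w·C_e + Q_r·C_b.
Rearranging, Q_w = Q_r·(C_std − C_b)/(C_e − C_std) = 8.6·(0.00928 − 0.00258) / (0.35 − 0.00928) = 0.1691 m³/s.
= 14.61 ML/d.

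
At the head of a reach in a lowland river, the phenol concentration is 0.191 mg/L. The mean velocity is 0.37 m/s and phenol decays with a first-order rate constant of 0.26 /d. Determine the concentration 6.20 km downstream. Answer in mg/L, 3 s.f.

Travel time t = 6.20 km / 0.37 m/s = 6200/0.37 = 1.676e+04 s = 0.1939 d.
First-order decay: C = 0.191·exp(−0.26·0.1939) = 0.191·0.9508 = 0.1816 mg/L.

0.182 mg/L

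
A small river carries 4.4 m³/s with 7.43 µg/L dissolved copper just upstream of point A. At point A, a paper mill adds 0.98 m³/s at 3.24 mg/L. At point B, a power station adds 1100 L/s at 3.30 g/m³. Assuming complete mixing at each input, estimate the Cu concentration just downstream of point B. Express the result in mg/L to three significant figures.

7.43 µg/L = 0.00743 mg/L.
After input A: C = (4.4·0.00743 + 0.98·3.24) / 5.38 = 0.5963 mg/L.
1100 L/s = 1.1 m³/s.
After input B: C = (5.38·0.5963 + 1.1·3.3) / 6.48 = 1.055 mg/L.

1.06 mg/L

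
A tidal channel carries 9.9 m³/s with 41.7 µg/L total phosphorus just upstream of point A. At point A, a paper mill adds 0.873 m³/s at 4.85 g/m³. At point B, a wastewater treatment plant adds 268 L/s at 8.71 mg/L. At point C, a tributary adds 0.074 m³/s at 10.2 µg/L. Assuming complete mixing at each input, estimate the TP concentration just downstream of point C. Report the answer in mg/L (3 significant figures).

41.7 µg/L = 0.0417 mg/L.
After input A: C = (9.9·0.0417 + 0.873·4.85) / 10.77 = 0.4313 mg/L.
268 L/s = 0.268 m³/s.
After input B: C = (10.77·0.4313 + 0.268·8.71) / 11.04 = 0.6323 mg/L.
10.2 µg/L = 0.0102 mg/L.
After input C: C = (11.04·0.6323 + 0.074·0.0102) / 11.12 = 0.6282 mg/L.

0.628 mg/L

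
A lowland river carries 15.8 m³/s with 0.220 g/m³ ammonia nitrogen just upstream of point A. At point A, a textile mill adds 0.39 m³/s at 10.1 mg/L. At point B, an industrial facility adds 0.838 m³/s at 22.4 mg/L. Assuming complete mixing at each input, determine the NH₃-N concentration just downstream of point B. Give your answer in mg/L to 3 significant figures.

After input A: C = (15.8·0.22 + 0.39·10.1) / 16.19 = 0.458 mg/L.
After input B: C = (16.19·0.458 + 0.838·22.4) / 17.03 = 1.538 mg/L.

1.54 mg/L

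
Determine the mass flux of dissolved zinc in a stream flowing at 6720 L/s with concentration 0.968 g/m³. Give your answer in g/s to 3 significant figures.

6720 L/s = 6.72 m³/s.
Mass flux = Q·C = 6.72 m³/s × 0.968 g/m³ = 6.505 g/s.

6.50 g/s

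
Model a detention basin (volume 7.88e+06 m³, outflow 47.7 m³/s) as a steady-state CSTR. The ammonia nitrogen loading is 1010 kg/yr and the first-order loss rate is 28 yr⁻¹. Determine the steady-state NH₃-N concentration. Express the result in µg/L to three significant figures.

Outflow Q = 47.7 m³/s × 3.156e+07 s/yr = 1.505e+09 m³/yr.
Steady-state CSTR mass balance: W = Q·C + k·V·C, so C = W/(Q + kV).
Q + kV = 1.505e+09 + 28·7.88e+06 = 1.726e+09 m³/yr.
C = 1010/1.726e+09 = 5.852e-07 kg/m³ = 0.0005852 mg/L = 0.5852 µg/L.

0.585 µg/L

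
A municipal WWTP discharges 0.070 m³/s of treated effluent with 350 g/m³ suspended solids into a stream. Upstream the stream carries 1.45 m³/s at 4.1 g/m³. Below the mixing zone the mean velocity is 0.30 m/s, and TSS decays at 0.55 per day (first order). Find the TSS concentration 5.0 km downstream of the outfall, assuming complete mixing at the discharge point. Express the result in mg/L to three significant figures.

After complete mixing, C₀ = (0.07·350 + 1.45·4.1) / 1.52 = 20.03 mg/L.
Travel time t = 5000 m / 0.30 m/s = 1.667e+04 s = 0.1929 d.
C = 20.03·exp(−0.55·0.1929) = 20.03·0.8993 = 18.01 mg/L.

18.0 mg/L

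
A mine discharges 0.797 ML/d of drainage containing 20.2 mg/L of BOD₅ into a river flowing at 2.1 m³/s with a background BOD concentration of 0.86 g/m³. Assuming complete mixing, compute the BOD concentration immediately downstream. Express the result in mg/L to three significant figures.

0.945 mg/L

0.797 ML/d = 0.009225 m³/s.
Conservation of mass across the mixing zone: C = (0.009225·20.2 + 2.1·0.86) / (0.009225 + 2.1) = 1.992/2.109 = 0.9446 mg/L.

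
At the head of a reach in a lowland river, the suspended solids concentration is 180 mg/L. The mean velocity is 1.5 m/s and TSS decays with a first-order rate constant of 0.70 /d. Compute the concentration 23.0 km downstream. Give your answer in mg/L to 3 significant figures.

Travel time t = 23.0 km / 1.5 m/s = 2.3e+04/1.5 = 1.533e+04 s = 0.1775 d.
First-order decay: C = 180·exp(−0.70·0.1775) = 180·0.8832 = 159 mg/L.

159 mg/L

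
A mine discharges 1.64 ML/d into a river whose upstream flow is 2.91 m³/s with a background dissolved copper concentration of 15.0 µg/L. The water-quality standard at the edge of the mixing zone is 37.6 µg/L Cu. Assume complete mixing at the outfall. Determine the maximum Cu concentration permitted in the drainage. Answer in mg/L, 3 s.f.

1.64 ML/d = 0.01898 m³/s.
15.0 µg/L = 0.015 mg/L.
37.6 µg/L = 0.0376 mg/L.
Mass balance: 0.0376·2.929 = 0.01898·Cₑ + 2.91·0.015.
Cₑ = (0.1101 − 0.04365) / 0.01898 = 3.502 mg/L.

3.50 mg/L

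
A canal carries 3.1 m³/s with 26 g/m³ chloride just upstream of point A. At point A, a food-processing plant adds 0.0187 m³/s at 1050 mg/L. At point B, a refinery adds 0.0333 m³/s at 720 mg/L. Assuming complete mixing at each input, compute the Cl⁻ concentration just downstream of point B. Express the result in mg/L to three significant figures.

39.4 mg/L

After input A: C = (3.1·26 + 0.0187·1050) / 3.119 = 32.14 mg/L.
After input B: C = (3.119·32.14 + 0.0333·720) / 3.152 = 39.41 mg/L.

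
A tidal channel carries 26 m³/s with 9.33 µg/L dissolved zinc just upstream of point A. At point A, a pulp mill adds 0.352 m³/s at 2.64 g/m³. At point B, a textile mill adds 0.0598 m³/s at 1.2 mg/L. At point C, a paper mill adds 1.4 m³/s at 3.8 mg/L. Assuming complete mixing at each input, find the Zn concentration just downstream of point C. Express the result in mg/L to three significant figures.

9.33 µg/L = 0.00933 mg/L.
After input A: C = (26·0.00933 + 0.352·2.64) / 26.35 = 0.04447 mg/L.
After input B: C = (26.35·0.04447 + 0.0598·1.2) / 26.41 = 0.04709 mg/L.
After input C: C = (26.41·0.04709 + 1.4·3.8) / 27.81 = 0.236 mg/L.

0.236 mg/L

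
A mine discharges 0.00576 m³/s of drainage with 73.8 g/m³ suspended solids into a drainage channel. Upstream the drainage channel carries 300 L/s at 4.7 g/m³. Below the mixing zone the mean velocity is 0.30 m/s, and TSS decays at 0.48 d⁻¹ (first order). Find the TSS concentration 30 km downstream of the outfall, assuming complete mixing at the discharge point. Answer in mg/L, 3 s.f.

300 L/s = 0.3 m³/s.
After complete mixing, C₀ = (0.00576·73.8 + 0.3·4.7) / 0.3058 = 6.002 mg/L.
Travel time t = 3e+04 m / 0.30 m/s = 1e+05 s = 1.157 d.
C = 6.002·exp(−0.48·1.157) = 6.002·0.5738 = 3.444 mg/L.

3.44 mg/L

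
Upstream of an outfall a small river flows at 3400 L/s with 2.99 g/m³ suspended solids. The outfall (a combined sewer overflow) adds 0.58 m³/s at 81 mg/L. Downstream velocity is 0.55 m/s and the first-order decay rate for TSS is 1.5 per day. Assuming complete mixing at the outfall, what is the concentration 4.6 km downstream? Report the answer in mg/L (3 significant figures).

3400 L/s = 3.4 m³/s.
After complete mixing, C₀ = (0.58·81 + 3.4·2.99) / 3.98 = 14.36 mg/L.
Travel time t = 4600 m / 0.55 m/s = 8364 s = 0.0968 d.
C = 14.36·exp(−1.5·0.0968) = 14.36·0.8648 = 12.42 mg/L.

12.4 mg/L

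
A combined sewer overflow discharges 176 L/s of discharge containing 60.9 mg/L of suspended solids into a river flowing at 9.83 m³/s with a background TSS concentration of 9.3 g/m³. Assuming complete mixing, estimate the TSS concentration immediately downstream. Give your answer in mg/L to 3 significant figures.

176 L/s = 0.176 m³/s.
Flow-weighted mixing gives C = (0.176·60.9 + 9.83·9.3) / (0.176 + 9.83) = 102.1/10.01 = 10.21 mg/L.

10.2 mg/L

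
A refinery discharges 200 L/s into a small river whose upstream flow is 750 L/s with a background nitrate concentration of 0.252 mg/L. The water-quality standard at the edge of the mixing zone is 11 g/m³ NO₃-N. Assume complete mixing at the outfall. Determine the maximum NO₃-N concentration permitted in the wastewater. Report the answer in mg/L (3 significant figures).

200 L/s = 0.2 m³/s.
750 L/s = 0.75 m³/s.
Mass balance: 11·0.95 = 0.2·Cₑ + 0.75·0.252.
Cₑ = (10.45 − 0.189) / 0.2 = 51.3 mg/L.

51.3 mg/L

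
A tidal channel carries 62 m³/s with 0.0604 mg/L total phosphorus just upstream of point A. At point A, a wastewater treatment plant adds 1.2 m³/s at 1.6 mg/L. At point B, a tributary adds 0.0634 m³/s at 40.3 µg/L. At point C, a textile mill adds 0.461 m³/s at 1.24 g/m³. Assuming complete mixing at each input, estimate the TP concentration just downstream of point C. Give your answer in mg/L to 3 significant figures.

After input A: C = (62·0.0604 + 1.2·1.6) / 63.2 = 0.08963 mg/L.
40.3 µg/L = 0.0403 mg/L.
After input B: C = (63.2·0.08963 + 0.0634·0.0403) / 63.26 = 0.08958 mg/L.
After input C: C = (63.26·0.08958 + 0.461·1.24) / 63.72 = 0.09791 mg/L.

0.0979 mg/L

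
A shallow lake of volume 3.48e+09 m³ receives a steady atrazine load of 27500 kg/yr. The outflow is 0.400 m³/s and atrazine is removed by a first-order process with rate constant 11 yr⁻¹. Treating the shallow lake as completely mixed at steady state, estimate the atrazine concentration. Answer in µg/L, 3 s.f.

0.718 µg/L

Outflow Q = 0.400 m³/s × 3.156e+07 s/yr = 1.262e+07 m³/yr.
Steady-state CSTR mass balance: W = Q·C + k·V·C, so C = W/(Q + kV).
Q + kV = 1.262e+07 + 11·3.48e+09 = 3.829e+10 m³/yr.
C = 27500/3.829e+10 = 7.182e-07 kg/m³ = 0.0007182 mg/L = 0.7182 µg/L.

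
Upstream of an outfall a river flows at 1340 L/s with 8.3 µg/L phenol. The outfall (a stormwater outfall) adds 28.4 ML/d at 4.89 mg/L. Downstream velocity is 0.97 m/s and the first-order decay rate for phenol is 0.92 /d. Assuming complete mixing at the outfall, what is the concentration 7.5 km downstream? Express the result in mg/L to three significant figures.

28.4 ML/d = 0.3287 m³/s.
1340 L/s = 1.34 m³/s.
8.3 µg/L = 0.0083 mg/L.
After complete mixing, C₀ = (0.3287·4.89 + 1.34·0.0083) / 1.669 = 0.9699 mg/L.
Travel time t = 7500 m / 0.97 m/s = 7732 s = 0.08949 d.
C = 0.9699·exp(−0.92·0.08949) = 0.9699·0.921 = 0.8932 mg/L.

0.893 mg/L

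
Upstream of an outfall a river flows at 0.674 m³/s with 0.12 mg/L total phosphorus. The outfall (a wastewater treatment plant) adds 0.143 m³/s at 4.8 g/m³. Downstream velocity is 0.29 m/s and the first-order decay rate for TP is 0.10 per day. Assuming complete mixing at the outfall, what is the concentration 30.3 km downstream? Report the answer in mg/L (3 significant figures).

0.832 mg/L

After complete mixing, C₀ = (0.143·4.8 + 0.674·0.12) / 0.817 = 0.9391 mg/L.
Travel time t = 3.03e+04 m / 0.29 m/s = 1.045e+05 s = 1.209 d.
C = 0.9391·exp(−0.10·1.209) = 0.9391·0.8861 = 0.8322 mg/L.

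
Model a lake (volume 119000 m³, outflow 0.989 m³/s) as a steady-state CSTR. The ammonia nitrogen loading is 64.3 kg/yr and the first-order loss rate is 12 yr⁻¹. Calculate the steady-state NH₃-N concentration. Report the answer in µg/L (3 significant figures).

1.97 µg/L

Outflow Q = 0.989 m³/s × 3.156e+07 s/yr = 3.121e+07 m³/yr.
Steady-state CSTR mass balance: W = Q·C + k·V·C, so C = W/(Q + kV).
Q + kV = 3.121e+07 + 12·119000 = 3.264e+07 m³/yr.
C = 64.3/3.264e+07 = 1.97e-06 kg/m³ = 0.00197 mg/L = 1.97 µg/L.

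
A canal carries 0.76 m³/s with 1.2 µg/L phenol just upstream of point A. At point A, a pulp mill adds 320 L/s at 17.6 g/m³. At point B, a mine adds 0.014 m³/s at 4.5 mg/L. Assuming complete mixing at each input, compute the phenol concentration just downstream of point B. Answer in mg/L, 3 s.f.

5.21 mg/L

1.2 µg/L = 0.0012 mg/L.
320 L/s = 0.32 m³/s.
After input A: C = (0.76·0.0012 + 0.32·17.6) / 1.08 = 5.216 mg/L.
After input B: C = (1.08·5.216 + 0.014·4.5) / 1.094 = 5.207 mg/L.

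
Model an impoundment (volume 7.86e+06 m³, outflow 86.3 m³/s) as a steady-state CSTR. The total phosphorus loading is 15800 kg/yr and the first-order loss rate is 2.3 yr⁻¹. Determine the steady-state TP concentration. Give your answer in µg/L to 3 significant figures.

Outflow Q = 86.3 m³/s × 3.156e+07 s/yr = 2.723e+09 m³/yr.
Steady-state CSTR mass balance: W = Q·C + k·V·C, so C = W/(Q + kV).
Q + kV = 2.723e+09 + 2.3·7.86e+06 = 2.741e+09 m³/yr.
C = 15800/2.741e+09 = 5.763e-06 kg/m³ = 0.005763 mg/L = 5.763 µg/L.

5.76 µg/L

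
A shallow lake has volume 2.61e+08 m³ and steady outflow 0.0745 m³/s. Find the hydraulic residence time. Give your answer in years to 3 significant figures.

Q = 0.0745 m³/s × 3.156e+07 s/yr = 2.351e+06 m³/yr.
Hydraulic residence time τ = V/Q = 2.61e+08/2.351e+06 = 111 yr.

111 yr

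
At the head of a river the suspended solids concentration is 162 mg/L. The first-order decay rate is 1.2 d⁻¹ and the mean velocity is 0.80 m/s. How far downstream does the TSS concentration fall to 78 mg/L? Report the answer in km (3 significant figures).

42.1 km

From C = C₀·e^(−kt), t = ln(C₀/C)/k = ln(162/78)/1.2 = 0.7309/1.2 = 0.6091 d.
Distance = v·t = 0.80 m/s × 5.262e+04 s = 4.21e+04 m = 42.1 km.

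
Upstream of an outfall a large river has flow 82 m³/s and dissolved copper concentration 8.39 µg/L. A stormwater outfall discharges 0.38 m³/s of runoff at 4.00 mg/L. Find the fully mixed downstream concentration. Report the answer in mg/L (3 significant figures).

0.0268 mg/L

8.39 µg/L = 0.00839 mg/L.
Flow-weighted mixing gives C = (0.38·4 + 82·0.00839) / (0.38 + 82) = 2.208/82.38 = 0.0268 mg/L.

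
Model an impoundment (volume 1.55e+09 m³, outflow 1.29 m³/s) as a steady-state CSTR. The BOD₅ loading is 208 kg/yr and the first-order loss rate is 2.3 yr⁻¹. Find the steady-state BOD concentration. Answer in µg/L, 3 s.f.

0.0577 µg/L

Outflow Q = 1.29 m³/s × 3.156e+07 s/yr = 4.071e+07 m³/yr.
Steady-state CSTR mass balance: W = Q·C + k·V·C, so C = W/(Q + kV).
Q + kV = 4.071e+07 + 2.3·1.55e+09 = 3.606e+09 m³/yr.
C = 208/3.606e+09 = 5.769e-08 kg/m³ = 5.769e-05 mg/L = 0.05769 µg/L.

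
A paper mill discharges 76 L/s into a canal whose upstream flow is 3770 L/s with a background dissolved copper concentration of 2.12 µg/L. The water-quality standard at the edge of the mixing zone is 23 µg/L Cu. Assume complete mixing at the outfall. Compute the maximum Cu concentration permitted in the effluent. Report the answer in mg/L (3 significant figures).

1.06 mg/L

76 L/s = 0.076 m³/s.
3770 L/s = 3.77 m³/s.
2.12 µg/L = 0.00212 mg/L.
23 µg/L = 0.023 mg/L.
Mass balance: 0.023·3.846 = 0.076·Cₑ + 3.77·0.00212.
Cₑ = (0.08846 − 0.007992) / 0.076 = 1.059 mg/L.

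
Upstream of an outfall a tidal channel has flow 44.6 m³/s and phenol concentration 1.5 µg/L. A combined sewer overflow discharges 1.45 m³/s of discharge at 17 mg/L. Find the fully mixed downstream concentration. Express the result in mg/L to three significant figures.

1.5 µg/L = 0.0015 mg/L.
By mass balance at complete mixing, C = (1.45·17 + 44.6·0.0015) / (1.45 + 44.6) = 24.72/46.05 = 0.5367 mg/L.

0.537 mg/L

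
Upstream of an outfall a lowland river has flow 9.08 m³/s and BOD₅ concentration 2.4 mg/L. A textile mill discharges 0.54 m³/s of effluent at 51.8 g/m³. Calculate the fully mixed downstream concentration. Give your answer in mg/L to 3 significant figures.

5.17 mg/L

By mass balance at complete mixing, C = (0.54·51.8 + 9.08·2.4) / (0.54 + 9.08) = 49.76/9.62 = 5.173 mg/L.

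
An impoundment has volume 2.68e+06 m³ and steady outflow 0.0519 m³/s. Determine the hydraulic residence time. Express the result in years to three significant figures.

1.64 yr

Q = 0.0519 m³/s × 3.156e+07 s/yr = 1.638e+06 m³/yr.
Hydraulic residence time τ = V/Q = 2.68e+06/1.638e+06 = 1.636 yr.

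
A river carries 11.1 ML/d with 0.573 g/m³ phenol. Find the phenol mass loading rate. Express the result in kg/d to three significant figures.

6.36 kg/d

11.1 ML/d = 0.1285 m³/s.
Mass flux = Q·C = 0.1285 m³/s × 0.573 g/m³ = 0.07361 g/s.
= 0.07361 g/s × 86.4 = 6.36 kg/d.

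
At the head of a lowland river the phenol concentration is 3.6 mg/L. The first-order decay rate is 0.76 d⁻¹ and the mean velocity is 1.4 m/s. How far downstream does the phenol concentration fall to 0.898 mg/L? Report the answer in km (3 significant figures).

221 km

From C = C₀·e^(−kt), t = ln(C₀/C)/k = ln(3.6/0.898)/0.76 = 1.389/0.76 = 1.827 d.
Distance = v·t = 1.4 m/s × 1.579e+05 s = 2.21e+05 m = 221 km.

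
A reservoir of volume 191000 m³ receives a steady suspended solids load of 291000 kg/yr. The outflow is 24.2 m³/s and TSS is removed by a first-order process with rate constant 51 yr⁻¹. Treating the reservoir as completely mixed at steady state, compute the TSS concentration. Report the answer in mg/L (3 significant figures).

Outflow Q = 24.2 m³/s × 3.156e+07 s/yr = 7.637e+08 m³/yr.
Steady-state CSTR mass balance: W = Q·C + k·V·C, so C = W/(Q + kV).
Q + kV = 7.637e+08 + 51·191000 = 7.734e+08 m³/yr.
C = 291000/7.734e+08 = 0.0003762 kg/m³ = 0.3762 mg/L.

0.376 mg/L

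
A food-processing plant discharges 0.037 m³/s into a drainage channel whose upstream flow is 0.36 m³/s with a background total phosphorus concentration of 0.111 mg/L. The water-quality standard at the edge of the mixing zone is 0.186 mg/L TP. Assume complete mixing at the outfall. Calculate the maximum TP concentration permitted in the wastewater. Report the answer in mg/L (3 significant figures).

0.916 mg/L

Mass balance: 0.186·0.397 = 0.037·Cₑ + 0.36·0.111.
Cₑ = (0.07384 − 0.03996) / 0.037 = 0.9157 mg/L.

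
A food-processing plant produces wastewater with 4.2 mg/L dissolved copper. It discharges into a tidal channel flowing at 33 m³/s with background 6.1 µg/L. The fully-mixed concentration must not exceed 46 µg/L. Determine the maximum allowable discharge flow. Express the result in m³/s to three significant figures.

0.317 m³/s

6.1 µg/L = 0.0061 mg/L.
46 µg/L = 0.046 mg/L.
Mass balance at complete mixing: C_std·(Q_w + Q_r) = Q_w·C_e + Q_r·C_b.
Rearranging, Q_w = Q_r·(C_std − C_b)/(C_e − C_std) = 33·(0.046 − 0.0061) / (4.2 − 0.046) = 0.317 m³/s.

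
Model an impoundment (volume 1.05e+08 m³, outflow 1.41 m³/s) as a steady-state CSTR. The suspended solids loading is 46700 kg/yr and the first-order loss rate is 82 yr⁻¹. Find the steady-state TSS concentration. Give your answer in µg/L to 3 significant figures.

5.40 µg/L

Outflow Q = 1.41 m³/s × 3.156e+07 s/yr = 4.45e+07 m³/yr.
Steady-state CSTR mass balance: W = Q·C + k·V·C, so C = W/(Q + kV).
Q + kV = 4.45e+07 + 82·1.05e+08 = 8.654e+09 m³/yr.
C = 46700/8.654e+09 = 5.396e-06 kg/m³ = 0.005396 mg/L = 5.396 µg/L.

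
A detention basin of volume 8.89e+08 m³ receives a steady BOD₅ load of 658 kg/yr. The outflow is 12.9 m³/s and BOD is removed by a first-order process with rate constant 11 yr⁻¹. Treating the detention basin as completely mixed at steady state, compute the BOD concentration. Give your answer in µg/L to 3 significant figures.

0.0646 µg/L

Outflow Q = 12.9 m³/s × 3.156e+07 s/yr = 4.071e+08 m³/yr.
Steady-state CSTR mass balance: W = Q·C + k·V·C, so C = W/(Q + kV).
Q + kV = 4.071e+08 + 11·8.89e+08 = 1.019e+10 m³/yr.
C = 658/1.019e+10 = 6.46e-08 kg/m³ = 6.46e-05 mg/L = 0.0646 µg/L.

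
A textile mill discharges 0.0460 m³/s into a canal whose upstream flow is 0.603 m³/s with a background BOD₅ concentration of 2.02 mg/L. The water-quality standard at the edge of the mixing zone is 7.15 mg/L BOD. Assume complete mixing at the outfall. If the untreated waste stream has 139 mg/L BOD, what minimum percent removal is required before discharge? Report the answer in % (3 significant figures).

46.5 %

Mass balance: 7.15·0.649 = 0.046·Cₑ + 0.603·2.02.
Cₑ = (4.64 − 1.218) / 0.046 = 74.4 mg/L.
Required removal = 1 − 74.4/139 = 46.48 %.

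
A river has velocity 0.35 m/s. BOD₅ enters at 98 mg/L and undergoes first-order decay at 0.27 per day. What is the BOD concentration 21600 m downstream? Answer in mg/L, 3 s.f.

Travel time t = 21600 m / 0.35 m/s = 2.16e+04/0.35 = 6.171e+04 s = 0.7143 d.
First-order decay: C = 98·exp(−0.27·0.7143) = 98·0.8246 = 80.81 mg/L.

80.8 mg/L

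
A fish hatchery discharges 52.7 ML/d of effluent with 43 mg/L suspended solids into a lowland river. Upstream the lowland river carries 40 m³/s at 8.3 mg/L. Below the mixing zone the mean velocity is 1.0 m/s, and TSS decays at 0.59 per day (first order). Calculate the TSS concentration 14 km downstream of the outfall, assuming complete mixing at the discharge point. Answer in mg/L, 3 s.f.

8.02 mg/L

52.7 ML/d = 0.61 m³/s.
After complete mixing, C₀ = (0.61·43 + 40·8.3) / 40.61 = 8.821 mg/L.
Travel time t = 1.4e+04 m / 1.0 m/s = 1.4e+04 s = 0.162 d.
C = 8.821·exp(−0.59·0.162) = 8.821·0.9088 = 8.017 mg/L.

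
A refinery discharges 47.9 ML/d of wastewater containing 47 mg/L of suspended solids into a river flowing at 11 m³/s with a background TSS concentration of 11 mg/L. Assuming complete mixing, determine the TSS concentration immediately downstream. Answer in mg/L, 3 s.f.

12.7 mg/L

47.9 ML/d = 0.5544 m³/s.
Conservation of mass across the mixing zone: C = (0.5544·47 + 11·11) / (0.5544 + 11) = 147.1/11.55 = 12.73 mg/L.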